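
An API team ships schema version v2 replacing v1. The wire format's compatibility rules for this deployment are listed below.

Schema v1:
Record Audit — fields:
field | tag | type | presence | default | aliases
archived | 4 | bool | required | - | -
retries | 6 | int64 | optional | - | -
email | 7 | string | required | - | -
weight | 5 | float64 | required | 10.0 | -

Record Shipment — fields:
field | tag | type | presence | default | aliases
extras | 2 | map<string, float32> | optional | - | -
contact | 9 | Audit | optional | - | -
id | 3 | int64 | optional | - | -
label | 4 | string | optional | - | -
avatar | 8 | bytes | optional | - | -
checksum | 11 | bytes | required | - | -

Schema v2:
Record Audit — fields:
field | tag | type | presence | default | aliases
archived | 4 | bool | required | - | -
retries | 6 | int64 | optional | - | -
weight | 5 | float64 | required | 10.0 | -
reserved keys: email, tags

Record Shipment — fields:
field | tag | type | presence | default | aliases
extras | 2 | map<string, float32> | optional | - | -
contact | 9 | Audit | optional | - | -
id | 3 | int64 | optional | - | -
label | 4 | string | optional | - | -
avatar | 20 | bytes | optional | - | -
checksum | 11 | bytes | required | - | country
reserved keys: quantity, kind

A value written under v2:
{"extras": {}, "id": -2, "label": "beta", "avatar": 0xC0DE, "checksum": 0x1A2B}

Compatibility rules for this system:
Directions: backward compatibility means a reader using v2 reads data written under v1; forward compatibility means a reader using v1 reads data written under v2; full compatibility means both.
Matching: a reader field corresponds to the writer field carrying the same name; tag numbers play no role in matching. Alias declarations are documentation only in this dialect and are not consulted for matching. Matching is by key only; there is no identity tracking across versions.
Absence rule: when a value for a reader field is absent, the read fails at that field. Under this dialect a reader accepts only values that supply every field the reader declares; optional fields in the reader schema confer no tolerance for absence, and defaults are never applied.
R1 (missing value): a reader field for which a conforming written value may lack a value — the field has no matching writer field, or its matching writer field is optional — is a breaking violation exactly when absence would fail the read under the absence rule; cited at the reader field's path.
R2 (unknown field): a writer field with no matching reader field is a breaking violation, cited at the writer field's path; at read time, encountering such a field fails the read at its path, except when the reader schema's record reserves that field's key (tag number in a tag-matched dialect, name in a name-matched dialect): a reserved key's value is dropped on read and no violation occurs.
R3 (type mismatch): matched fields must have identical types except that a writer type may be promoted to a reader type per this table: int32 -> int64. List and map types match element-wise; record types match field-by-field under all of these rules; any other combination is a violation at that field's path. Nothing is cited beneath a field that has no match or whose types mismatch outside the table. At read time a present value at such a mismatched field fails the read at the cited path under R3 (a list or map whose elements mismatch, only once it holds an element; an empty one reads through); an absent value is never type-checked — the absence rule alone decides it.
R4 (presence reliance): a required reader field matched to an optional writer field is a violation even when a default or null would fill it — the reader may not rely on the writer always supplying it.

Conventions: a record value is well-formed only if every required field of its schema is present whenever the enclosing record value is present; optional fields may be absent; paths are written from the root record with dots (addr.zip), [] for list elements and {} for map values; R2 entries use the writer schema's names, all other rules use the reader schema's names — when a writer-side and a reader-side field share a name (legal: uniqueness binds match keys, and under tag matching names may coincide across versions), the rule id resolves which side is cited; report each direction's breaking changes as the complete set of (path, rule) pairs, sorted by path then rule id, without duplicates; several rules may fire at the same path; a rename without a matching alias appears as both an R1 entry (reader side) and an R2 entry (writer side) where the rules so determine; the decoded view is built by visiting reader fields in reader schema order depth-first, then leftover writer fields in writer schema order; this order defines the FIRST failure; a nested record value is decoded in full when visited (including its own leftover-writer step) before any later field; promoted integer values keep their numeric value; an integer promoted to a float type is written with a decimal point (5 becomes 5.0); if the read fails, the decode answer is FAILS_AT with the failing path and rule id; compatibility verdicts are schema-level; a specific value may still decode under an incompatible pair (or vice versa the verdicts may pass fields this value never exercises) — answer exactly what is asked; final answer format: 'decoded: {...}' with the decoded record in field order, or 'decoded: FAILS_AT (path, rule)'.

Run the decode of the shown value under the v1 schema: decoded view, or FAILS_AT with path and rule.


the writer's type comes first in each Shipment pair
decode walk for Shipment under reader schema v1:
  extras := {}
  read fails at contact under R1 (no fill)
  => FAILS_AT (contact, R1)
diffs on Shipment not affecting the asked answer:
  field avatar in record Shipment: tag 8 changed to 20 -> fires no rule on Shipment under this dialect and leaves the result unchanged
  removed field email from record Audit (its key "email" joins the reserved list) -> affects the rule determinations only; this particular Shipment value decodes identically

decoded: FAILS_AT (contact, R1)


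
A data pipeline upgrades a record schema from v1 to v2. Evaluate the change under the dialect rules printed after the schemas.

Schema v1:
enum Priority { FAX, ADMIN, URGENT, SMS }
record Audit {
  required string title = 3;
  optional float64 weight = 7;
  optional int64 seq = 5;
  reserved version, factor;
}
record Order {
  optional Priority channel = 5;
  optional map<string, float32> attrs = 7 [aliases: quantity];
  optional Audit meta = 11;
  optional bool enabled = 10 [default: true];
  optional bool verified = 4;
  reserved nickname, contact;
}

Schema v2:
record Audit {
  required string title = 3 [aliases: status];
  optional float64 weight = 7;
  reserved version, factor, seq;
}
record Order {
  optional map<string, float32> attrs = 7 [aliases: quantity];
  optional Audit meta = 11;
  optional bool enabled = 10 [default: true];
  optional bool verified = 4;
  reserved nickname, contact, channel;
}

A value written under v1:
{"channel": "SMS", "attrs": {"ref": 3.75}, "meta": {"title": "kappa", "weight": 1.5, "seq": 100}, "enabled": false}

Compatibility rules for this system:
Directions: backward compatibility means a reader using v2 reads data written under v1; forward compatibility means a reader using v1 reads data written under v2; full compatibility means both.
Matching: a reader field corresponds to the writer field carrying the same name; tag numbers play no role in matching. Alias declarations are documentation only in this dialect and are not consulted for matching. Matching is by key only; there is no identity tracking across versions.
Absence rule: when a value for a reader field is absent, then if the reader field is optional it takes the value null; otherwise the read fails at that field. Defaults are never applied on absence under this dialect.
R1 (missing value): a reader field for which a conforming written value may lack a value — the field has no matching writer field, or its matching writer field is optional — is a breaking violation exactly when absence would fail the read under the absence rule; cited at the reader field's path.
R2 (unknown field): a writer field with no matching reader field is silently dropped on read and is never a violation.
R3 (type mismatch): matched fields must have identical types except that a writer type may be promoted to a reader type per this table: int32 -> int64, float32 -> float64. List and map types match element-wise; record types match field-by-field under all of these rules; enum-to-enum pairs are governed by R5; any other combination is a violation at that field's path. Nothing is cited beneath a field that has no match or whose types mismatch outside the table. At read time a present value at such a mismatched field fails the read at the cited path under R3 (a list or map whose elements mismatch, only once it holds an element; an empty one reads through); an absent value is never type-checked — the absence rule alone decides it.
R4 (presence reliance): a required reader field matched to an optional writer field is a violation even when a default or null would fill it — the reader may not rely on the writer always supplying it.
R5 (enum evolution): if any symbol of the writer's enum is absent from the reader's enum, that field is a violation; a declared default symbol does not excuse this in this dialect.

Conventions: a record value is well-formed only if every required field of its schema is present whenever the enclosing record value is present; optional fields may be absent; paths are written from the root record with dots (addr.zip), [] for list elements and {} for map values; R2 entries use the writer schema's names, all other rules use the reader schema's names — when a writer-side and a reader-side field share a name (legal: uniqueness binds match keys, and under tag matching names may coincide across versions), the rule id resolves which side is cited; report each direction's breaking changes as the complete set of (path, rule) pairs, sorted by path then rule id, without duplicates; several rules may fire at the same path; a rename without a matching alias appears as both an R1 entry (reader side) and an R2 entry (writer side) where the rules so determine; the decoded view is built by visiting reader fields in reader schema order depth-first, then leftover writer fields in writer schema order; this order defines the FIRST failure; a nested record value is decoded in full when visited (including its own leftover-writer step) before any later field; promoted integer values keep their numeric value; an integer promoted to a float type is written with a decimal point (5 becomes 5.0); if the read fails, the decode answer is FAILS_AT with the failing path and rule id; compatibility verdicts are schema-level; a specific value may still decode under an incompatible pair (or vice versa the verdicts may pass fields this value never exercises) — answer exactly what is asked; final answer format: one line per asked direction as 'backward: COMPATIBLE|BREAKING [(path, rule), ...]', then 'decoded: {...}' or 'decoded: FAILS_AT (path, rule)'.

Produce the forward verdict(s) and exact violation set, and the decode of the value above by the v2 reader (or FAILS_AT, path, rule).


forward: COMPATIBLE []; decoded: {"attrs": {"ref": 3.75}, "meta": {"title": "kappa", "weight": 1.5}, "enabled": false, "verified": null}

arrows below run writer -> reader for Order
checking forward for Order: reader v1 against writer v2:
  no writer field matches reader channel
  writer optional, map<string, float32> -> map<string, float32>: reader attrs maps from writer attrs
  writer optional, Audit -> Audit: reader meta maps from writer meta
  writer optional, bool -> bool: reader enabled maps from writer enabled
  writer optional, bool -> bool: reader verified maps from writer verified
  writer required, string -> string: reader meta.title maps from writer meta.title
  writer optional, float64 -> float64: reader meta.weight maps from writer meta.weight
  no writer field matches reader meta.seq
  => no violations; forward on Order: COMPATIBLE
migrating the Order value to v2:
  attrs := {"ref": 3.75}
  meta.title := "kappa"
  meta.weight := 1.5
  writer meta.seq: unmatched, discarded
  enabled := false
  verified := null (not supplied -> null)
  writer channel: unmatched, discarded
  => decoded: {"attrs": {"ref": 3.75}, "meta": {"title": "kappa", "weight": 1.5}, "enabled": false, "verified": null}


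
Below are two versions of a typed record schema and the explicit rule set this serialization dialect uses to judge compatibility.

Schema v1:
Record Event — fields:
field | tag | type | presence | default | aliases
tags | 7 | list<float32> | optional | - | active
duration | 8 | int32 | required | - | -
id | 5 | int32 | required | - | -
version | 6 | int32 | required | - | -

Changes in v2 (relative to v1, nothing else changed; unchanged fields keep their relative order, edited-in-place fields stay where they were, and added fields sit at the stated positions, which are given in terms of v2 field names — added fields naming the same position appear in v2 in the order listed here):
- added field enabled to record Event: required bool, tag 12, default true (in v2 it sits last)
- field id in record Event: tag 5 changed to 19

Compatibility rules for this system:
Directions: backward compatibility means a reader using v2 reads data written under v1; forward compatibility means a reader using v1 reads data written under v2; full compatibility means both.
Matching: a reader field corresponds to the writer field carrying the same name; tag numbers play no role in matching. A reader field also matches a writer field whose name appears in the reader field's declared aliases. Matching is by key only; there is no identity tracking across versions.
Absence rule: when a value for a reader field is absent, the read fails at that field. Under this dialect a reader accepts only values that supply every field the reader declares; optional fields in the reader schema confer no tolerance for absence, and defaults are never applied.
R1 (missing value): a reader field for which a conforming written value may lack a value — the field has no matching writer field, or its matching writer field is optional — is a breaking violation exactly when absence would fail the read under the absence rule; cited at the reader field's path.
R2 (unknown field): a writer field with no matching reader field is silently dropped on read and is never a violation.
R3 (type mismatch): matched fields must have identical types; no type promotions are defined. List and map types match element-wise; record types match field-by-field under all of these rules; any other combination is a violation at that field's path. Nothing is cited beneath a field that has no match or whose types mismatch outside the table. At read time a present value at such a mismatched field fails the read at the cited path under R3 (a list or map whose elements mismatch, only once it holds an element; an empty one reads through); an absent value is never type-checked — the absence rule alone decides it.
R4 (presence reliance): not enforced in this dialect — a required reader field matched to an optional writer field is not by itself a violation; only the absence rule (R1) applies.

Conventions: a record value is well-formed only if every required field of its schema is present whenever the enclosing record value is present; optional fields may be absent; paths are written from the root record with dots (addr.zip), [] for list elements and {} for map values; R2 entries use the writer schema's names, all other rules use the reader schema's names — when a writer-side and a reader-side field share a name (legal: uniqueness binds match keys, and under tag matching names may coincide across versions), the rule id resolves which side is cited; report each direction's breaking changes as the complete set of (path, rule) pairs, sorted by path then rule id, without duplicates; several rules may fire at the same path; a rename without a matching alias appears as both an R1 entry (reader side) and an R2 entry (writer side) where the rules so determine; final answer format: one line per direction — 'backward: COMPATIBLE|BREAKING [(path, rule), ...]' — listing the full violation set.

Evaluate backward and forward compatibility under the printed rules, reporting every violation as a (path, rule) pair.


backward: BREAKING [(enabled, R1), (tags, R1)]; forward: BREAKING [(tags, R1)]

the writer's type comes first in each Event pair
backward on Event — v2 reading data written by v1:
  writer optional, list<float32> -> list<float32>: reader tags maps from writer tags
  writer required, int32 -> int32: reader duration maps from writer duration
  writer required, int32 -> int32: reader id maps from writer id
  writer required, int32 -> int32: reader version maps from writer version
  no writer field matches reader enabled
  breaking: (enabled, R1)
  breaking: (tags, R1)
  => 2 violation(s): backward is BREAKING for Event
forward on Event — v1 reading data written by v2:
  writer optional, list<float32> -> list<float32>: reader tags maps from writer tags
  writer required, int32 -> int32: reader duration maps from writer duration
  writer required, int32 -> int32: reader id maps from writer id
  writer required, int32 -> int32: reader version maps from writer version
  writer field enabled has no reader counterpart
  breaking: (tags, R1)
  => 1 violation(s): forward is BREAKING for Event


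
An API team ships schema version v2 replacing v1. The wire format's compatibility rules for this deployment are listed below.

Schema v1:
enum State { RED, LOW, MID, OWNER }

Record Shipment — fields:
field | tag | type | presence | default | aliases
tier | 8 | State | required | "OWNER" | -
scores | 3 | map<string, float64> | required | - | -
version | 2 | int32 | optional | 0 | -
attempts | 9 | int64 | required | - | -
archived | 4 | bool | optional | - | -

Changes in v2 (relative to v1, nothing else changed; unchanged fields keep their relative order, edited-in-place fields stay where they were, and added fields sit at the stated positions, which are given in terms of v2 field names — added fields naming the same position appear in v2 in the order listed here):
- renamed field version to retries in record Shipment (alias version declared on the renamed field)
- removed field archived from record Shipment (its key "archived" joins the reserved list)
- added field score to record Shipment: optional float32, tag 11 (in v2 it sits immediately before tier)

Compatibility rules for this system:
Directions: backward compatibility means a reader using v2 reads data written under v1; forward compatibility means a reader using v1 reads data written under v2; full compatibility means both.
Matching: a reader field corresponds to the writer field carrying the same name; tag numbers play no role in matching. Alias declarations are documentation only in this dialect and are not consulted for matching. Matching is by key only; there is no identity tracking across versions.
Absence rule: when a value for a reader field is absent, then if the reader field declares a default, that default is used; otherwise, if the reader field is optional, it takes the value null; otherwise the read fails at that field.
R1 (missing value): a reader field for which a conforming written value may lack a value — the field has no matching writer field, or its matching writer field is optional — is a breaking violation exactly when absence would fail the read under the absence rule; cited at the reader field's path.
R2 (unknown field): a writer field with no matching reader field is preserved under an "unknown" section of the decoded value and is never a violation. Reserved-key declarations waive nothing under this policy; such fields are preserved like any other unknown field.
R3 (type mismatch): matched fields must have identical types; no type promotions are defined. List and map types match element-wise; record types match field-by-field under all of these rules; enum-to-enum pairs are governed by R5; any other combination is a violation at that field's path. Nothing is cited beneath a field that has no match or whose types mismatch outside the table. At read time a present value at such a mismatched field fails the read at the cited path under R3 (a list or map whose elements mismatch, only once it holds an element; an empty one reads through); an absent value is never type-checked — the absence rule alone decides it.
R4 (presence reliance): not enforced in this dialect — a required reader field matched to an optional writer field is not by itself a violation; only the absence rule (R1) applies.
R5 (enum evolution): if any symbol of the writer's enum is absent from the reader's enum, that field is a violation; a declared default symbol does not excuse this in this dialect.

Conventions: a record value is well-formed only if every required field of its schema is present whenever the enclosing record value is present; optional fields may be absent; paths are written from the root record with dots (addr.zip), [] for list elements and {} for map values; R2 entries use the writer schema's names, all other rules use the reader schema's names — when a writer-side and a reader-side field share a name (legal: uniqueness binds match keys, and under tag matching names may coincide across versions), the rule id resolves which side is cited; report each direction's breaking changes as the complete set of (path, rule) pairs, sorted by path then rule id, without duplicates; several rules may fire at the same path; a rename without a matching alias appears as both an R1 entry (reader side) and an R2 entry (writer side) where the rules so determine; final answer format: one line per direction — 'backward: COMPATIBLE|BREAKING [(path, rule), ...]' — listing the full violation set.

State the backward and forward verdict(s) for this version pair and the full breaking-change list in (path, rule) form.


each type pair in Shipment: writer, then reader
backward on Shipment — v2 reading data written by v1:
  score: no writer match
  writer required, State -> State: reader tier maps from writer tier
  writer required, map<string, float64> -> map<string, float64>: reader scores maps from writer scores
  retries: no writer match
  writer required, int64 -> int64: reader attempts maps from writer attempts
  leftover writer field: version
  leftover writer field: archived
  nothing fires on Shipment: backward is COMPATIBLE
forward on Shipment — v1 reading data written by v2:
  writer required, State -> State: reader tier maps from writer tier
  writer required, map<string, float64> -> map<string, float64>: reader scores maps from writer scores
  version: no writer match
  writer required, int64 -> int64: reader attempts maps from writer attempts
  archived: no writer match
  leftover writer field: score
  leftover writer field: retries
  nothing fires on Shipment: forward is COMPATIBLE

backward: COMPATIBLE []; forward: COMPATIBLE []


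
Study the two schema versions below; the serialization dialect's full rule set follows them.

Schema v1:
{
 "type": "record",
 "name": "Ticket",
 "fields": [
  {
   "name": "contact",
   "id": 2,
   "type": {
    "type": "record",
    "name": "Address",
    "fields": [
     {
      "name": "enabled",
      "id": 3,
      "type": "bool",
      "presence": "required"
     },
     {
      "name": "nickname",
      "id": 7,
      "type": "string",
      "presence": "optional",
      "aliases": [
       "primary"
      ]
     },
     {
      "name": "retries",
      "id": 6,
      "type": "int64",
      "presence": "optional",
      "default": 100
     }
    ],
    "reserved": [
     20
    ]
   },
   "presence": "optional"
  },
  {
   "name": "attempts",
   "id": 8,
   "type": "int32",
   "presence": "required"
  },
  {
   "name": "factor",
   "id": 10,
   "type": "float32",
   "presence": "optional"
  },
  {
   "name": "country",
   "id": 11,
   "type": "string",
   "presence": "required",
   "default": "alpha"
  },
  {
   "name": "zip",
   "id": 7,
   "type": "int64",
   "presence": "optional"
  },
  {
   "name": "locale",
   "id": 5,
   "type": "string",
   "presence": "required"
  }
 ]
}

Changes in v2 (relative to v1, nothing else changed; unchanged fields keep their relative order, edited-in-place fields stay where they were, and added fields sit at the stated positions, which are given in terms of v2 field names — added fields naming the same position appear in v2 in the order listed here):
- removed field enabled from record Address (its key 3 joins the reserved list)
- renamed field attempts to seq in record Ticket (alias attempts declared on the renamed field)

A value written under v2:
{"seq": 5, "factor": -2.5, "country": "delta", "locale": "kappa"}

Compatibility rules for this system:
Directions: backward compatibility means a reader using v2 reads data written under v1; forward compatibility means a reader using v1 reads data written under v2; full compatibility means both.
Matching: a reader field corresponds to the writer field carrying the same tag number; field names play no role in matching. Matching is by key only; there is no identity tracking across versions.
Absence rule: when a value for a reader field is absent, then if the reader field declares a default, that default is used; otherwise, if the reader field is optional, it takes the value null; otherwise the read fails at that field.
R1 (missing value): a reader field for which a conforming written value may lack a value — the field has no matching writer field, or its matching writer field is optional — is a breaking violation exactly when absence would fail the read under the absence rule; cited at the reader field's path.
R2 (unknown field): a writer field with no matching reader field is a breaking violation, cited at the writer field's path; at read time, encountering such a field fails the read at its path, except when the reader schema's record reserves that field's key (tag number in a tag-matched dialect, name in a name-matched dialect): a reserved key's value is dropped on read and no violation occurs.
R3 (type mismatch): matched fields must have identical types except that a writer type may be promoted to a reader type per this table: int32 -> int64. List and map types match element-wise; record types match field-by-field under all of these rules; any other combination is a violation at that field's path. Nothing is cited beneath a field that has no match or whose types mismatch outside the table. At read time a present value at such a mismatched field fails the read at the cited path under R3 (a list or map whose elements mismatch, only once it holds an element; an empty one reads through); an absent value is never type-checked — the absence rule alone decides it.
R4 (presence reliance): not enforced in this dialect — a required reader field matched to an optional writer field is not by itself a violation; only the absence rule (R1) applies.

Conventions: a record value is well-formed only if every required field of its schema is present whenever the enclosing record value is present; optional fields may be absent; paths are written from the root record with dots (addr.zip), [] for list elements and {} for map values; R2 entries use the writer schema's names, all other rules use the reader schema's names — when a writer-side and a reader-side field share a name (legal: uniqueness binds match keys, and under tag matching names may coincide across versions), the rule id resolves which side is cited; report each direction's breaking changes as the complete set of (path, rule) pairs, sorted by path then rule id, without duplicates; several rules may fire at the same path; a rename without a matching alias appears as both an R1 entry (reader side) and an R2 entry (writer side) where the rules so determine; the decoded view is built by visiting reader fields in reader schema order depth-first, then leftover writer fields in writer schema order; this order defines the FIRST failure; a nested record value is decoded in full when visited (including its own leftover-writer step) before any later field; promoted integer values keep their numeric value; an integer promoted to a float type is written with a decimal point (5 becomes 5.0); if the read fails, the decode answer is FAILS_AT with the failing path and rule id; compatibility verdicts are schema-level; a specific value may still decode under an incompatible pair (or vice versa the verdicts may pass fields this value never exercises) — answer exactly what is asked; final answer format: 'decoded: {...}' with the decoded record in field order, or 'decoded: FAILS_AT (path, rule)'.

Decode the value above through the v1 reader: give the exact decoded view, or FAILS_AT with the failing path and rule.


arrows below run writer -> reader for Ticket
decode (reader v1):
  contact := null (not supplied -> null)
  attempts := 5 (from writer seq)
  factor := -2.5
  country := "delta"
  zip := null (not supplied -> null)
  locale := "kappa"
  => decoded: {"contact": null, "attempts": 5, "factor": -2.5, "country": "delta", "zip": null, "locale": "kappa"}
the other Ticket changes do not affect what is asked:
  removed field enabled from record Address (its key 3 joins the reserved list) -> shifts the Ticket verdicts, not this decode
  renamed field attempts to seq in record Ticket (alias attempts declared on the renamed field) -> inert under this dialect — no rule fires on Ticket and the result does not move

decoded: {"contact": null, "attempts": 5, "factor": -2.5, "country": "delta", "zip": null, "locale": "kappa"}


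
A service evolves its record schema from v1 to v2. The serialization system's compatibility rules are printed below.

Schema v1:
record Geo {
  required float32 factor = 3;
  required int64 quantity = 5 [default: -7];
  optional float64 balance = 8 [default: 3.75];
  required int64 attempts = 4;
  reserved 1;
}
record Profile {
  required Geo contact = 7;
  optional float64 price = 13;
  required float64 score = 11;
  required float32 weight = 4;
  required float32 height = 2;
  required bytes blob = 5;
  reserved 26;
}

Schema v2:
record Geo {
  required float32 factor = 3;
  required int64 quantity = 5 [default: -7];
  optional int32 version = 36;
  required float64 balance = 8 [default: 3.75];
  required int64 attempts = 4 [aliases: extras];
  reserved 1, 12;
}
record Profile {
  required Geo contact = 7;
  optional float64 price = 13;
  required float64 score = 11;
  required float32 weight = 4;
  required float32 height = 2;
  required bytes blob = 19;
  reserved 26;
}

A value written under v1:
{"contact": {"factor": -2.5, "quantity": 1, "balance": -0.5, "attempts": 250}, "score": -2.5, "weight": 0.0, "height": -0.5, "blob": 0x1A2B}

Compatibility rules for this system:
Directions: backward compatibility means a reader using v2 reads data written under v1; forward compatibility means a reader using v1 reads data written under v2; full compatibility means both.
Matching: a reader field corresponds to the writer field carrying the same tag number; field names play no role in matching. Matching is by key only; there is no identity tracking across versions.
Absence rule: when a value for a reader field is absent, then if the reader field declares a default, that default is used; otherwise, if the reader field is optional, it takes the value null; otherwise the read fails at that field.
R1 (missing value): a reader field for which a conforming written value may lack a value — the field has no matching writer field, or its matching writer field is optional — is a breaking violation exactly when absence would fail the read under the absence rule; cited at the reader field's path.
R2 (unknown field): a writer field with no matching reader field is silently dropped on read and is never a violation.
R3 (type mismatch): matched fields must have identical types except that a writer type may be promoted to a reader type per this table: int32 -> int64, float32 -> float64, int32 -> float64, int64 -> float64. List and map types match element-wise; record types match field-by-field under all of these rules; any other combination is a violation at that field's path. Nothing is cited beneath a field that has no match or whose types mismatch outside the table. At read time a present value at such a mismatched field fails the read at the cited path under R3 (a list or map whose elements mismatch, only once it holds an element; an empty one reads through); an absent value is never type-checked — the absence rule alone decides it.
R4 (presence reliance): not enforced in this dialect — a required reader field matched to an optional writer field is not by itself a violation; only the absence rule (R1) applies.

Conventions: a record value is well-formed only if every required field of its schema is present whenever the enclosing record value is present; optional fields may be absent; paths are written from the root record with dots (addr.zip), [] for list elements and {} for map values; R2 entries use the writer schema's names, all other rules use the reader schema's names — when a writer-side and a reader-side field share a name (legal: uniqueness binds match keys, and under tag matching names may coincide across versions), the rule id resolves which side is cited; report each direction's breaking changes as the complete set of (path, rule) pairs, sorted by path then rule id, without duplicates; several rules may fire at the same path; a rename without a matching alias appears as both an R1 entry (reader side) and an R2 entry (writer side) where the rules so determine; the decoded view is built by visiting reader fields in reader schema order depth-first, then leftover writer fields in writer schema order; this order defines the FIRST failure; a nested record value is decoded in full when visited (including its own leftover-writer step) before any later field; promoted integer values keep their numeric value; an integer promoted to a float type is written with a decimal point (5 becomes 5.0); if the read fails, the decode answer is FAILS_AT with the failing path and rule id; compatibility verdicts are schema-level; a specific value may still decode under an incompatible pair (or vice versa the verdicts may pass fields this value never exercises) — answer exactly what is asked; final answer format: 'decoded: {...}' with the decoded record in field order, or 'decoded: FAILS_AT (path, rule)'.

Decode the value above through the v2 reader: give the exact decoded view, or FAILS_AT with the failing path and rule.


arrows below run writer -> reader for Profile
decode walk for Profile under reader schema v2:
  contact.factor := -2.5
  contact.quantity := 1
  contact.version := null (absent, optional -> null)
  contact.balance := -0.5
  contact.attempts := 250
  price := null (absent, optional -> null)
  score := -2.5
  weight := 0.0
  height := -0.5
  read fails at blob under R1 (no fill)
  => FAILS_AT (blob, R1)
the rest of the Profile diff is inert for this question:
  field balance in record Geo: optional changed to required -> triggers nothing under the printed rules; the Profile answer is the same either way
  added field version to record Geo: optional int32, tag 36 (in v2 it sits immediately before balance) -> triggers nothing under the printed rules; the Profile answer is the same either way

decoded: FAILS_AT (blob, R1)


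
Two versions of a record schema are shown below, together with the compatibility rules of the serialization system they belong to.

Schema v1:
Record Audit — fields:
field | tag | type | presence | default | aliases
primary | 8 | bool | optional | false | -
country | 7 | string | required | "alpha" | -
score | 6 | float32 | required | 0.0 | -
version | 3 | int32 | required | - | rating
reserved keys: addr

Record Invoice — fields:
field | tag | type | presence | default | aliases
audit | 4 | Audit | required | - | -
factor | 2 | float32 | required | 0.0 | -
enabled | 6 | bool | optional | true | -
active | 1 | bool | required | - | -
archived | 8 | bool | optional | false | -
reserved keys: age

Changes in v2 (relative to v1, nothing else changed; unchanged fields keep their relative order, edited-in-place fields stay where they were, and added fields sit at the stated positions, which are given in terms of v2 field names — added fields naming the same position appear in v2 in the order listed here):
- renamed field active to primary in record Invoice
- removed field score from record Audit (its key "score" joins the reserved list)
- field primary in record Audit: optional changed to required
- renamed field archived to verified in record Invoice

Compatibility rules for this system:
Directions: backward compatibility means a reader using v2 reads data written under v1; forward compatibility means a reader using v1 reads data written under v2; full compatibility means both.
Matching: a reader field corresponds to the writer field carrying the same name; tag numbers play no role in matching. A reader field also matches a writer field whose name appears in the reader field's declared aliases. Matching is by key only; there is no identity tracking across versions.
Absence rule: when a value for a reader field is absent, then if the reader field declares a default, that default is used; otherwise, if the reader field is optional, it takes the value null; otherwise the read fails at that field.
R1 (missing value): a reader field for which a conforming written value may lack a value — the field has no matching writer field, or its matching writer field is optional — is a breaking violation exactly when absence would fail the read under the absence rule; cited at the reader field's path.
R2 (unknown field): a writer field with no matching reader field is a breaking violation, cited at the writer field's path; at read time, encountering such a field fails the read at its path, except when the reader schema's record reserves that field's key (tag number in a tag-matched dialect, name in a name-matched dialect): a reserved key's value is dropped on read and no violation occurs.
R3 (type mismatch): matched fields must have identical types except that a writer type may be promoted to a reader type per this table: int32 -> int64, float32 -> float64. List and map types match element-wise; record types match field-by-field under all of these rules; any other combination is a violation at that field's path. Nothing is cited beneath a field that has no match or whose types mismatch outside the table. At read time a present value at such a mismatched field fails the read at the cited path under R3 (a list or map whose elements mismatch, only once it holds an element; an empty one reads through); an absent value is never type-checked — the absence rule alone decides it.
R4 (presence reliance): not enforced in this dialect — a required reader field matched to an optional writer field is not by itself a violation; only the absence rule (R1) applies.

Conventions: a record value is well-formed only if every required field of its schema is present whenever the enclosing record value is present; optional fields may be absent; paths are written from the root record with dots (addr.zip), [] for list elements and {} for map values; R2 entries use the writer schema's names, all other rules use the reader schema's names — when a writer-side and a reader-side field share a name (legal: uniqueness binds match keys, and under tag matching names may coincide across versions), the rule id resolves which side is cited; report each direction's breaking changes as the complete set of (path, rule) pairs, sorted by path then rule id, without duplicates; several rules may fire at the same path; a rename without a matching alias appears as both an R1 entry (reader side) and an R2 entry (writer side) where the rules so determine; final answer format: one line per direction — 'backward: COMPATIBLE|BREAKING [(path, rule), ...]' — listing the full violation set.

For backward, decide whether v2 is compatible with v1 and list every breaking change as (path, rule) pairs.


backward: BREAKING [(active, R2), (archived, R2), (primary, R1)]

arrows below run writer -> reader for Invoice
backward analysis of Invoice with v2 as reader and v1 as writer:
  audit <- audit (Audit -> Audit, writer required)
  factor <- factor (float32 -> float32, writer required)
  enabled <- enabled (bool -> bool, writer optional)
  primary: no writer-side match
  verified: no writer-side match
  writer active: unknown to reader
  writer archived: unknown to reader
  audit.primary <- audit.primary (bool -> bool, writer optional)
  audit.country <- audit.country (string -> string, writer required)
  audit.version <- audit.version (int32 -> int32, writer required)
  writer audit.score: unknown to reader
  R2 fires at active
  R2 fires at archived
  R1 fires at primary
  => 3 violation(s): backward is BREAKING for Invoice
ruling out the remaining Invoice differences:
  removed field score from record Audit (its key "score" joins the reserved list) -> inert for the asked Invoice verdict: nothing fires
  field primary in record Audit: optional changed to required -> inert for the asked Invoice verdict: nothing fires
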